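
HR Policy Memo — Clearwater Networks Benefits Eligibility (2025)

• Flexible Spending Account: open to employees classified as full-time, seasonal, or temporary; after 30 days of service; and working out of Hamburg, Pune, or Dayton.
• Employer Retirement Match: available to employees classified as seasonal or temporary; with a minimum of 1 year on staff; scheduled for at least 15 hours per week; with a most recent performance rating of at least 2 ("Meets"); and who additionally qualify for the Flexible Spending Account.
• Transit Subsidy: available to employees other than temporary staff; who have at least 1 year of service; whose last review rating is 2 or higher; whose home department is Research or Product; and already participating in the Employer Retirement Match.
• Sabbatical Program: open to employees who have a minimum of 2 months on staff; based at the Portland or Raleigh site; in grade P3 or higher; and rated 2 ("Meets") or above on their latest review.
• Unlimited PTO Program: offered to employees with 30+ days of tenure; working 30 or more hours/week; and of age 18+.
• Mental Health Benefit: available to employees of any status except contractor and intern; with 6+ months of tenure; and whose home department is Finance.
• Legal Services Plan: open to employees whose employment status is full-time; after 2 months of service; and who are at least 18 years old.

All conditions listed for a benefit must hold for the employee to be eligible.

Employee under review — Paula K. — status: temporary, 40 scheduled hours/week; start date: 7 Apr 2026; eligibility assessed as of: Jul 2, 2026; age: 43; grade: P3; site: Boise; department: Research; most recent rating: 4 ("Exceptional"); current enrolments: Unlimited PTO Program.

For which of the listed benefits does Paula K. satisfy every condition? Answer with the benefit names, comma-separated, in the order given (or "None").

Unlimited PTO Program

Service from 7 Apr 2026 to Jul 2, 2026: 86 days.
Flexible Spending Account — status temporary ✓; service 86 days ≥ 30 days ✓; site Boise ✗ (not Hamburg, Pune, or Dayton) → not eligible.
Employer Retirement Match — status temporary ✓; service 86 days < 1 year (≈365 days) ✗ → not eligible.
Transit Subsidy — status temporary ✗ (excluded) → not eligible.
Sabbatical Program — service 86 days ≥ 2 months (≈60 days) ✓; site Boise ✗ (not Portland or Raleigh) → not eligible.
Unlimited PTO Program — service 86 days ≥ 30 days ✓; 40 hrs/wk ≥ 30 ✓; age 43 ≥ 18 ✓ → eligible.
Mental Health Benefit — status temporary ✓ (not excluded); service 86 days < 6 months (≈180 days) ✗ → not eligible.
Legal Services Plan — status temporary ✗ (requires full-time) → not eligible.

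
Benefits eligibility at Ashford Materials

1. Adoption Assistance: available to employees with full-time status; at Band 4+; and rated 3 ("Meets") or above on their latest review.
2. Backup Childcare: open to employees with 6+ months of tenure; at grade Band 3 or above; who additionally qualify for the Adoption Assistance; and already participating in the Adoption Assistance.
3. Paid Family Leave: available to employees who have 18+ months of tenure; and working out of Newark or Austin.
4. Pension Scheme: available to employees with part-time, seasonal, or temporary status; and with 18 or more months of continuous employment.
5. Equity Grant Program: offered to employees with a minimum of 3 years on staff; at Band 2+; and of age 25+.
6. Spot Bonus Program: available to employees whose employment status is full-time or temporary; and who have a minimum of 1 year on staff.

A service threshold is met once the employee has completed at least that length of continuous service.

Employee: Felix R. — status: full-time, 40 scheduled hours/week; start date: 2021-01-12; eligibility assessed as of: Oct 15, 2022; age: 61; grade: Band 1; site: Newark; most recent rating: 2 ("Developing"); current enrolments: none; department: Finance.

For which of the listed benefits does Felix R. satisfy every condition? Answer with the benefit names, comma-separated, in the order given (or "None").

Service from 2021-01-12 to Oct 15, 2022: 641 days.
Adoption Assistance — status full-time ✓; grade Band 1 < Band 4 ✗ → not eligible.
Backup Childcare — service 641 days ≥ 6 months (≈180 days) ✓; grade Band 1 < Band 3 ✗ → not eligible.
Paid Family Leave — service 641 days ≥ 18 months (≈540 days) ✓; site Newark ✓ → eligible.
Pension Scheme — status full-time ✗ (requires part-time, seasonal, or temporary) → not eligible.
Equity Grant Program — service 641 days < 3 years (≈1095 days) ✗ → not eligible.
Spot Bonus Program — status full-time ✓; service 641 days ≥ 1 year (≈365 days) ✓ → eligible.

Paid Family Leave, Spot Bonus Program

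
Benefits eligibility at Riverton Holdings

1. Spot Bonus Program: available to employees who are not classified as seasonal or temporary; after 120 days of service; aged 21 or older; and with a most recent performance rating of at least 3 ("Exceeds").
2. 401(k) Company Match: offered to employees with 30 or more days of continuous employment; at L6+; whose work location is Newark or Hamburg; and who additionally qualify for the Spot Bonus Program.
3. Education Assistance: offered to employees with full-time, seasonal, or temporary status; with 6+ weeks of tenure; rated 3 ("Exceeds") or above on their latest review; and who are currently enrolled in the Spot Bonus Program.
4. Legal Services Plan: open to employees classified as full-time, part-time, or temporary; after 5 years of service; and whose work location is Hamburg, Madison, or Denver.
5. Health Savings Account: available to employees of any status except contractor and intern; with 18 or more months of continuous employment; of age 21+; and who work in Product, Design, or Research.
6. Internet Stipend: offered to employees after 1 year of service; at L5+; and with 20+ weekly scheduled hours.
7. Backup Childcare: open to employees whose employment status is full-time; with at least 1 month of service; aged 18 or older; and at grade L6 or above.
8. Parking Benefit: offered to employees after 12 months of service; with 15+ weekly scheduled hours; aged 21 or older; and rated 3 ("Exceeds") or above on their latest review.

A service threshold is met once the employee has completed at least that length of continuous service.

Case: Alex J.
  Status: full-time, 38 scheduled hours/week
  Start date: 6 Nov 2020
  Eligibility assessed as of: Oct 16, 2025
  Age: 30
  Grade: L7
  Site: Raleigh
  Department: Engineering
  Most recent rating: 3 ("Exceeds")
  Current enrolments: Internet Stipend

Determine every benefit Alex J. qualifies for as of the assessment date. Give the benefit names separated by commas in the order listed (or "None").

Service from 6 Nov 2020 to Oct 16, 2025: 1805 days.
Spot Bonus Program — status full-time ✓ (not excluded); service 1805 days ≥ 120 days ✓; age 30 ≥ 21 ✓; rating 3 ≥ 3 ✓ → eligible.
401(k) Company Match — service 1805 days ≥ 30 days ✓; grade L7 ≥ L6 ✓; site Raleigh ✗ (not Newark or Hamburg) → not eligible.
Education Assistance — status full-time ✓; service 1805 days ≥ 6 weeks (≈42 days) ✓; rating 3 ≥ 3 ✓; not enrolled in Spot Bonus Program ✗ → not eligible.
Legal Services Plan — status full-time ✓; service 1805 days < 5 years (≈1825 days) ✗ → not eligible.
Health Savings Account — status full-time ✓ (not excluded); service 1805 days ≥ 18 months (≈540 days) ✓; age 30 ≥ 21 ✓; dept Engineering ✗ → not eligible.
Internet Stipend — service 1805 days ≥ 1 year (≈365 days) ✓; grade L7 ≥ L5 ✓; 38 hrs/wk ≥ 20 ✓ → eligible.
Backup Childcare — status full-time ✓; service 1805 days ≥ 1 month (≈30 days) ✓; age 30 ≥ 18 ✓; grade L7 ≥ L6 ✓ → eligible.
Parking Benefit — service 1805 days ≥ 12 months (≈360 days) ✓; 38 hrs/wk ≥ 15 ✓; age 30 ≥ 21 ✓; rating 3 ≥ 3 ✓ → eligible.

Spot Bonus Program, Internet Stipend, Backup Childcare, Parking Benefit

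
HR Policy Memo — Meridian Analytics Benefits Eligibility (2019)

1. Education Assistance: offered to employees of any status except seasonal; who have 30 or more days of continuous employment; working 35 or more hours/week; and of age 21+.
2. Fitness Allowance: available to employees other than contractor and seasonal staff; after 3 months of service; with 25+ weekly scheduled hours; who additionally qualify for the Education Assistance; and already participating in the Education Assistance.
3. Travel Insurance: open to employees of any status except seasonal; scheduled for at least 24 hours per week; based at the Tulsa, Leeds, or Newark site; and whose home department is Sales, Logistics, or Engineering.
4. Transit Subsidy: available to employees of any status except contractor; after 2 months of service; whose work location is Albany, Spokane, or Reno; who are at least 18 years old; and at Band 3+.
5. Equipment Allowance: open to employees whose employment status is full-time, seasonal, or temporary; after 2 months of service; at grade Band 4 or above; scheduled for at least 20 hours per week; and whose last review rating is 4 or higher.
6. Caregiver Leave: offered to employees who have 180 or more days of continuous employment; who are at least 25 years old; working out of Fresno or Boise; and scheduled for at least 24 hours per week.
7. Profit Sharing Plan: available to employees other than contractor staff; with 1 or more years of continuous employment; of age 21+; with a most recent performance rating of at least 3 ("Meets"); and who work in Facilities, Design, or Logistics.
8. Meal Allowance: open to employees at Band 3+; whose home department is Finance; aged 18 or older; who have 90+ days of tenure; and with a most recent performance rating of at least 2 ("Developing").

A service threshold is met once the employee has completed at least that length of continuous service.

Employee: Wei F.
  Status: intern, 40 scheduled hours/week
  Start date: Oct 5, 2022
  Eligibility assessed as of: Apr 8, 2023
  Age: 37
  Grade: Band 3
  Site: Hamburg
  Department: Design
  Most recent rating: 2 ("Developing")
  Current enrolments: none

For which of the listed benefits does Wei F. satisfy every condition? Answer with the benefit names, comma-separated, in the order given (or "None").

Service from Oct 5, 2022 to Apr 8, 2023: 185 days.
Education Assistance — status intern ✓ (not excluded); service 185 days ≥ 30 days ✓; 40 hrs/wk ≥ 35 ✓; age 37 ≥ 21 ✓ → eligible.
Fitness Allowance — status intern ✓ (not excluded); service 185 days ≥ 3 months (≈90 days) ✓; 40 hrs/wk ≥ 25 ✓; eligible for Education Assistance ✓; not enrolled in Education Assistance ✗ → not eligible.
Travel Insurance — status intern ✓ (not excluded); 40 hrs/wk ≥ 24 ✓; site Hamburg ✗ (not Tulsa, Leeds, or Newark) → not eligible.
Transit Subsidy — status intern ✓ (not excluded); service 185 days ≥ 2 months (≈60 days) ✓; site Hamburg ✗ (not Albany, Spokane, or Reno) → not eligible.
Equipment Allowance — status intern ✗ (requires full-time, seasonal, or temporary) → not eligible.
Caregiver Leave — service 185 days ≥ 180 days ✓; age 37 ≥ 25 ✓; site Hamburg ✗ (not Fresno or Boise) → not eligible.
Profit Sharing Plan — status intern ✓ (not excluded); service 185 days < 1 year (≈365 days) ✗ → not eligible.
Meal Allowance — grade Band 3 ≥ Band 3 ✓; dept Design ✗ → not eligible.

Education Assistance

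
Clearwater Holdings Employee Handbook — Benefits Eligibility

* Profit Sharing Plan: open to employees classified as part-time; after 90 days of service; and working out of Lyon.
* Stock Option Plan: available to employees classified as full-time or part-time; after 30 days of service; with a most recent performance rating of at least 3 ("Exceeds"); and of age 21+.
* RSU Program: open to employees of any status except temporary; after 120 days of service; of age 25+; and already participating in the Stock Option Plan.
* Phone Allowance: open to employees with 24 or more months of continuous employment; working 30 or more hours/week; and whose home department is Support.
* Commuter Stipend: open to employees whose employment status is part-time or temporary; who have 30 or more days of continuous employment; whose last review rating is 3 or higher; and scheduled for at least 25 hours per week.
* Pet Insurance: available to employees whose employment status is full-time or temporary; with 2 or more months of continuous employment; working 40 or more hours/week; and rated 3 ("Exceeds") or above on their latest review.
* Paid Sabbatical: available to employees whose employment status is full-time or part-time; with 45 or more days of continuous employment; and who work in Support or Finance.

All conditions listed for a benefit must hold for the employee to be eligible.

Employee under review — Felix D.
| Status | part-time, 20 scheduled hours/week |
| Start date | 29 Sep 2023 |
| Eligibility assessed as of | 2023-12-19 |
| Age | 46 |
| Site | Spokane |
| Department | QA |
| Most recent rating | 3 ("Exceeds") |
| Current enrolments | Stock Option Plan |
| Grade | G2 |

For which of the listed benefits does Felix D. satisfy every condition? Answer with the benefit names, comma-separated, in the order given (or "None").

Service from 29 Sep 2023 to 2023-12-19: 81 days.
Profit Sharing Plan — status part-time ✓; service 81 days < 90 days ✗ → not eligible.
Stock Option Plan — status part-time ✓; service 81 days ≥ 30 days ✓; rating 3 ≥ 3 ✓; age 46 ≥ 21 ✓ → eligible.
RSU Program — status part-time ✓ (not excluded); service 81 days < 120 days ✗ → not eligible.
Phone Allowance — service 81 days < 24 months (≈720 days) ✗ → not eligible.
Commuter Stipend — status part-time ✓; service 81 days ≥ 30 days ✓; rating 3 ≥ 3 ✓; 20 hrs/wk < 25 ✗ → not eligible.
Pet Insurance — status part-time ✗ (requires full-time or temporary) → not eligible.
Paid Sabbatical — status part-time ✓; service 81 days ≥ 45 days ✓; dept QA ✗ → not eligible.

Stock Option Plan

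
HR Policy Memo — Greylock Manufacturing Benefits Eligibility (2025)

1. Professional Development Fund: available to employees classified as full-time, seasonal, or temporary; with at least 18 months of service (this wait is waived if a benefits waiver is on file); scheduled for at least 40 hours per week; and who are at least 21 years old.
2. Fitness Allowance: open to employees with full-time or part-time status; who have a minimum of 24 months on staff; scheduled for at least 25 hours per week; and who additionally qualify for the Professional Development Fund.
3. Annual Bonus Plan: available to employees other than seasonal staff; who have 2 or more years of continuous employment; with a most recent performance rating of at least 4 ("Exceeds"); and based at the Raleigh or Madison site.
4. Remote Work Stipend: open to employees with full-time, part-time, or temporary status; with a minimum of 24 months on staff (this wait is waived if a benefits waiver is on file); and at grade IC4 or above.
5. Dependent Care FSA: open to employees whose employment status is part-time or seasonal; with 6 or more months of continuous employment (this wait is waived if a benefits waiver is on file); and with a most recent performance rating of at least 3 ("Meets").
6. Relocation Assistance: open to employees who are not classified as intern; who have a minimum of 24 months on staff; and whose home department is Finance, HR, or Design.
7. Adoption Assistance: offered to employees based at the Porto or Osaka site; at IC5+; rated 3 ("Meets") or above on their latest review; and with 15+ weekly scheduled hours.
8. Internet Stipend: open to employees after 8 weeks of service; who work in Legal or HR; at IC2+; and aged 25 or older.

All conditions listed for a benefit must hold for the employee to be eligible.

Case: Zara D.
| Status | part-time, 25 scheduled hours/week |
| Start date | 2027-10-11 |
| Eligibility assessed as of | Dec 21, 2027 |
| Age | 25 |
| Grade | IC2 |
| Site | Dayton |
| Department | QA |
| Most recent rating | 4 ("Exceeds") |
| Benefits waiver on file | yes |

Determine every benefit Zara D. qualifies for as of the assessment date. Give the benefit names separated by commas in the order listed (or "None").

Service from 2027-10-11 to Dec 21, 2027: 71 days.
Professional Development Fund — status part-time ✗ (requires full-time, seasonal, or temporary) → not eligible.
Fitness Allowance — status part-time ✓; service 71 days < 24 months (≈720 days) ✗ → not eligible.
Annual Bonus Plan — status part-time ✓ (not excluded); service 71 days < 2 years (≈730 days) ✗ → not eligible.
Remote Work Stipend — status part-time ✓; benefits waiver on file ✓; grade IC2 < IC4 ✗ → not eligible.
Dependent Care FSA — status part-time ✓; benefits waiver on file ✓; rating 4 ≥ 3 ✓ → eligible.
Relocation Assistance — status part-time ✓ (not excluded); service 71 days < 24 months (≈720 days) ✗ → not eligible.
Adoption Assistance — site Dayton ✗ (not Porto or Osaka) → not eligible.
Internet Stipend — service 71 days ≥ 8 weeks (≈56 days) ✓; dept QA ✗ → not eligible.

Dependent Care FSA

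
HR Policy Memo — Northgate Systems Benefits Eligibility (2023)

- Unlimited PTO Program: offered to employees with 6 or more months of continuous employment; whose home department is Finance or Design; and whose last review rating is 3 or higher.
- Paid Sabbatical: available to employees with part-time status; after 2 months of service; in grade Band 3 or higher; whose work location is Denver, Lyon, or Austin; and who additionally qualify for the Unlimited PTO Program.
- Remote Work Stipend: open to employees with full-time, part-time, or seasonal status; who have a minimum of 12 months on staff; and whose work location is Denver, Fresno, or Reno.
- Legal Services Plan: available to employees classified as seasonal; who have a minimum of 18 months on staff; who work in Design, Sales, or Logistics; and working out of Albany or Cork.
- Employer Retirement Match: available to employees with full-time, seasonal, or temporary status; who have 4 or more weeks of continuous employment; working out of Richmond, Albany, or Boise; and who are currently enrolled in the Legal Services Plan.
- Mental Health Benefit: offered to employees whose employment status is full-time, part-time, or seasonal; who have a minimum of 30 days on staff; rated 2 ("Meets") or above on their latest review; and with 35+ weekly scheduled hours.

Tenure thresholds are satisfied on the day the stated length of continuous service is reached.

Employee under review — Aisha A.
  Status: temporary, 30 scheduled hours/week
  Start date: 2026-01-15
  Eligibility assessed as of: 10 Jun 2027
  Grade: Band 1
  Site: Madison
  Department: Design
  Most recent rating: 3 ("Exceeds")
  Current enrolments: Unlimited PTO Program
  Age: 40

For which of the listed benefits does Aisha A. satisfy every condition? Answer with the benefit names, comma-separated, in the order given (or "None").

Unlimited PTO Program

Service from 2026-01-15 to 10 Jun 2027: 511 days.
Unlimited PTO Program — service 511 days ≥ 6 months (≈180 days) ✓; dept Design ✓; rating 3 ≥ 3 ✓ → eligible.
Paid Sabbatical — status temporary ✗ (requires part-time) → not eligible.
Remote Work Stipend — status temporary ✗ (requires full-time, part-time, or seasonal) → not eligible.
Legal Services Plan — status temporary ✗ (requires seasonal) → not eligible.
Employer Retirement Match — status temporary ✓; service 511 days ≥ 4 weeks (≈28 days) ✓; site Madison ✗ (not Richmond, Albany, or Boise) → not eligible.
Mental Health Benefit — status temporary ✗ (requires full-time, part-time, or seasonal) → not eligible.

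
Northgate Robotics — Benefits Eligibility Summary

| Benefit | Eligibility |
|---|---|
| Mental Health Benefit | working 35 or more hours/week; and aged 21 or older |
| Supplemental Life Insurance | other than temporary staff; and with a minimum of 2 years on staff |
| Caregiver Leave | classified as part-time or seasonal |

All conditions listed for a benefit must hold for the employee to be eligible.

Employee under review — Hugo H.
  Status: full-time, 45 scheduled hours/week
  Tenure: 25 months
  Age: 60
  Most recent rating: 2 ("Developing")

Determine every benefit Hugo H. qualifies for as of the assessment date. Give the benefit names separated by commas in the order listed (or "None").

Mental Health Benefit, Supplemental Life Insurance

Mental Health Benefit — 45 hrs/wk ≥ 35 ✓; age 60 ≥ 21 ✓ → eligible.
Supplemental Life Insurance — status full-time ✓ (not excluded); service 25 months ≥ 2 years (≈730 days) ✓ → eligible.
Caregiver Leave — status full-time ✗ (requires part-time or seasonal) → not eligible.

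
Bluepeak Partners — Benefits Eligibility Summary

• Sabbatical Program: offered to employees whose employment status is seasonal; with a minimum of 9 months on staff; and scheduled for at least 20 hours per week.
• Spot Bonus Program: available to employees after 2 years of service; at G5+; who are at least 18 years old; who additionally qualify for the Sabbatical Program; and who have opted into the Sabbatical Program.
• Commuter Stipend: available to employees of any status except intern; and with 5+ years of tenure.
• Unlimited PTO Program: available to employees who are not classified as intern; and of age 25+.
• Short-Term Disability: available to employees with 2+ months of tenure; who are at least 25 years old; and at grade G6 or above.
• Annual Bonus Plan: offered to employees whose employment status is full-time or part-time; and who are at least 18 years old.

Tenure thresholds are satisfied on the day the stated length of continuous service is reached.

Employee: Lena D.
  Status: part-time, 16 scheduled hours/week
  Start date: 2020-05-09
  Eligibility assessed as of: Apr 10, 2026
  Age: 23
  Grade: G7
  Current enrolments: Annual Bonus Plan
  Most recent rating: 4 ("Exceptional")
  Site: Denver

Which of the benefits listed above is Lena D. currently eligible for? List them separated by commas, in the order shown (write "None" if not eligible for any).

Service from 2020-05-09 to Apr 10, 2026: 2162 days.
Sabbatical Program — status part-time ✗ (requires seasonal) → not eligible.
Spot Bonus Program — service 2162 days ≥ 2 years (≈730 days) ✓; grade G7 ≥ G5 ✓; age 23 ≥ 18 ✓; not eligible for Sabbatical Program ✗ → not eligible.
Commuter Stipend — status part-time ✓ (not excluded); service 2162 days ≥ 5 years (≈1825 days) ✓ → eligible.
Unlimited PTO Program — status part-time ✓ (not excluded); age 23 < 25 ✗ → not eligible.
Short-Term Disability — service 2162 days ≥ 2 months (≈60 days) ✓; age 23 < 25 ✗ → not eligible.
Annual Bonus Plan — status part-time ✓; age 23 ≥ 18 ✓ → eligible.

Commuter Stipend, Annual Bonus Plan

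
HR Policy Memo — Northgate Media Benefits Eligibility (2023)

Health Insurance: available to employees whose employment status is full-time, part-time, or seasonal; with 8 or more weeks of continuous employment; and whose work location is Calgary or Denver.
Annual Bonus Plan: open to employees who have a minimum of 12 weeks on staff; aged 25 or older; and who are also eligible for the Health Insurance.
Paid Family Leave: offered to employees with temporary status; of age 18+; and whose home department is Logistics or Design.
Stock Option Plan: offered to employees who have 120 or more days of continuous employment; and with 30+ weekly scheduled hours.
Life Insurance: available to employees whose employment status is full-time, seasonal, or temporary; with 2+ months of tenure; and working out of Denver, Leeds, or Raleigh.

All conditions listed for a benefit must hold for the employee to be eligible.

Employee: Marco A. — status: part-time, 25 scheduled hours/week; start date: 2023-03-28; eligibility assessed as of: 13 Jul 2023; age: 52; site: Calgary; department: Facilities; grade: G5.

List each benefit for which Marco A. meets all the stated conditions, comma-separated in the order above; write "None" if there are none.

Health Insurance, Annual Bonus Plan

Service from 2023-03-28 to 13 Jul 2023: 107 days.
Health Insurance — status part-time ✓; service 107 days ≥ 8 weeks (≈56 days) ✓; site Calgary ✓ → eligible.
Annual Bonus Plan — service 107 days ≥ 12 weeks (≈84 days) ✓; age 52 ≥ 25 ✓; eligible for Health Insurance ✓ → eligible.
Paid Family Leave — status part-time ✗ (requires temporary) → not eligible.
Stock Option Plan — service 107 days < 120 days ✗ → not eligible.
Life Insurance — status part-time ✗ (requires full-time, seasonal, or temporary) → not eligible.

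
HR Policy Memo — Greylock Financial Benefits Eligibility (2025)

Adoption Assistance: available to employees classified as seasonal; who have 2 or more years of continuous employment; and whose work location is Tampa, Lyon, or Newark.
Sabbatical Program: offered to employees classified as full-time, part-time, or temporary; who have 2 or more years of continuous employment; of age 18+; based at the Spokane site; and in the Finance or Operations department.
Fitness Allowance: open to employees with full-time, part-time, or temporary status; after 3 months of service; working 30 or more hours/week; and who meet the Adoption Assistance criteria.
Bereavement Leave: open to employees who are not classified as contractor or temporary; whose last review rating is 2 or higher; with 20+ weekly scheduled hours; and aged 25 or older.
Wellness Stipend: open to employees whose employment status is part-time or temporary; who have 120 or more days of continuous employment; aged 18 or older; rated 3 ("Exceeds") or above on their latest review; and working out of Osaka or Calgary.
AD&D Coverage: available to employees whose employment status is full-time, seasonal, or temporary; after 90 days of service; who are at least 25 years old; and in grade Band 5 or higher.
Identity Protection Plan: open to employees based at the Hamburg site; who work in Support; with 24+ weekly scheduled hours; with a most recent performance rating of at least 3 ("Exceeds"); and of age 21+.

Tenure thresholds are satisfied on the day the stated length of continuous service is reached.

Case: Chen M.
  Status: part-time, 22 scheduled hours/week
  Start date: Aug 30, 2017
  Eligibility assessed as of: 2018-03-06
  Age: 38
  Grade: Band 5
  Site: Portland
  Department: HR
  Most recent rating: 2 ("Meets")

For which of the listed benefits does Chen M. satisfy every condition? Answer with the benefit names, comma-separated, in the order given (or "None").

Service from Aug 30, 2017 to 2018-03-06: 188 days.
Adoption Assistance — status part-time ✗ (requires seasonal) → not eligible.
Sabbatical Program — status part-time ✓; service 188 days < 2 years (≈730 days) ✗ → not eligible.
Fitness Allowance — status part-time ✓; service 188 days ≥ 3 months (≈90 days) ✓; 22 hrs/wk < 30 ✗ → not eligible.
Bereavement Leave — status part-time ✓ (not excluded); rating 2 ≥ 2 ✓; 22 hrs/wk ≥ 20 ✓; age 38 ≥ 25 ✓ → eligible.
Wellness Stipend — status part-time ✓; service 188 days ≥ 120 days ✓; age 38 ≥ 18 ✓; rating 2 < 3 ✗ → not eligible.
AD&D Coverage — status part-time ✗ (requires full-time, seasonal, or temporary) → not eligible.
Identity Protection Plan — site Portland ✗ (not Hamburg) → not eligible.

Bereavement Leave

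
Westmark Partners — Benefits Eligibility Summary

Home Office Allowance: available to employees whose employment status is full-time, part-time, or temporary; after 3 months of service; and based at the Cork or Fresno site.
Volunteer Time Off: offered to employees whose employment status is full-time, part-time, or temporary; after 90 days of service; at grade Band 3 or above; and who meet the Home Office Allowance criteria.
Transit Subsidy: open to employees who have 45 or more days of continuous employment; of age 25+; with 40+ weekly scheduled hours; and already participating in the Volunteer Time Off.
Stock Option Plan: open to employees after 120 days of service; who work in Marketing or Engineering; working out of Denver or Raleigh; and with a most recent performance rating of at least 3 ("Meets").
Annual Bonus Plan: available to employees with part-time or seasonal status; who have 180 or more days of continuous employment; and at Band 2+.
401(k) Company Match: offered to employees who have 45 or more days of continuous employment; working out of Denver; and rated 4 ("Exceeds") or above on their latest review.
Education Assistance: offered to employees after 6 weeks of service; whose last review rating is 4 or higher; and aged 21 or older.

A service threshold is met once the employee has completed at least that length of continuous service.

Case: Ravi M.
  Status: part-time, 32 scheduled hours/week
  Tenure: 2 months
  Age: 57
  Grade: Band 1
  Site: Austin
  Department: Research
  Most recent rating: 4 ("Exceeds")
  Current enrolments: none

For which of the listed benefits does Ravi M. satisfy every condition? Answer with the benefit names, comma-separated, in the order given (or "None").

Education Assistance

Home Office Allowance — status part-time ✓; service 2 months < 3 months ✗ → not eligible.
Volunteer Time Off — status part-time ✓; service 2 months < 90 days ✗ → not eligible.
Transit Subsidy — service 2 months ≥ 45 days ✓; age 57 ≥ 25 ✓; 32 hrs/wk < 40 ✗ → not eligible.
Stock Option Plan — service 2 months < 120 days ✗ → not eligible.
Annual Bonus Plan — status part-time ✓; service 2 months < 180 days ✗ → not eligible.
401(k) Company Match — service 2 months ≥ 45 days ✓; site Austin ✗ (not Denver) → not eligible.
Education Assistance — service 2 months ≥ 6 weeks (≈42 days) ✓; rating 4 ≥ 4 ✓; age 57 ≥ 21 ✓ → eligible.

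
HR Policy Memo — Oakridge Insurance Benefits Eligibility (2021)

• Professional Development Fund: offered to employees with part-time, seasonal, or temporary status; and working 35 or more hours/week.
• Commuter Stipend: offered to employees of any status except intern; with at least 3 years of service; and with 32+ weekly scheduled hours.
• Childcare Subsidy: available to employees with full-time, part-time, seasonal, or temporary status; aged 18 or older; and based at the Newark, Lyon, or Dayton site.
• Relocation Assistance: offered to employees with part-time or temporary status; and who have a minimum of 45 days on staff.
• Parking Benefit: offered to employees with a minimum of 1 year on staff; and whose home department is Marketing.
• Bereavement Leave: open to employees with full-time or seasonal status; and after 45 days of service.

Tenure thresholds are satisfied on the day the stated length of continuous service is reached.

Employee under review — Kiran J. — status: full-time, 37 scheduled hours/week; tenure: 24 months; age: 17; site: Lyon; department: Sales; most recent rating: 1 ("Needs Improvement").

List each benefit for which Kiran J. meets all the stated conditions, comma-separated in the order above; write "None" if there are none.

Bereavement Leave

Professional Development Fund — status full-time ✗ (requires part-time, seasonal, or temporary) → not eligible.
Commuter Stipend — status full-time ✓ (not excluded); service 24 months < 3 years (≈1095 days) ✗ → not eligible.
Childcare Subsidy — status full-time ✓; age 17 < 18 ✗ → not eligible.
Relocation Assistance — status full-time ✗ (requires part-time or temporary) → not eligible.
Parking Benefit — service 24 months ≥ 1 year (≈365 days) ✓; dept Sales ✗ → not eligible.
Bereavement Leave — status full-time ✓; service 24 months ≥ 45 days ✓ → eligible.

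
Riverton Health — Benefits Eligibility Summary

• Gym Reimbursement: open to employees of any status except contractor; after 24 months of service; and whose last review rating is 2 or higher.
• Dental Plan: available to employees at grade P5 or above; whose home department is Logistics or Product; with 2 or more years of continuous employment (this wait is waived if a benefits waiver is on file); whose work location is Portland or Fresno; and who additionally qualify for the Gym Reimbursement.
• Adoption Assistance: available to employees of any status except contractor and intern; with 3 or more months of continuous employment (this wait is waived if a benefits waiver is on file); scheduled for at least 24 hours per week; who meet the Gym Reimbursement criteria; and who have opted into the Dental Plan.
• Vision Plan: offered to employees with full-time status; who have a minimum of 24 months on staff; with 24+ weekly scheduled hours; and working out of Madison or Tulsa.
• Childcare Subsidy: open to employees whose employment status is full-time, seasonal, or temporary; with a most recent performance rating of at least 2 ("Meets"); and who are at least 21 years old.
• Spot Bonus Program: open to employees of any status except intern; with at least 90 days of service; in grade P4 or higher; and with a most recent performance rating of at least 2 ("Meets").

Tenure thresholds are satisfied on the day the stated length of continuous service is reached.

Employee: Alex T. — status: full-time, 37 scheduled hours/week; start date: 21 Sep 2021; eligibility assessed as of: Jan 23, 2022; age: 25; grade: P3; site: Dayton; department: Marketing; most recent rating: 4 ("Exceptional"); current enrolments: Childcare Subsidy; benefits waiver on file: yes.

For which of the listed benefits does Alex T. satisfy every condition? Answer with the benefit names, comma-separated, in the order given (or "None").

Service from 21 Sep 2021 to Jan 23, 2022: 124 days.
Gym Reimbursement — status full-time ✓ (not excluded); service 124 days < 24 months (≈720 days) ✗ → not eligible.
Dental Plan — grade P3 < P5 ✗ → not eligible.
Adoption Assistance — status full-time ✓ (not excluded); benefits waiver on file ✓; 37 hrs/wk ≥ 24 ✓; not eligible for Gym Reimbursement ✗ → not eligible.
Vision Plan — status full-time ✓; service 124 days < 24 months (≈720 days) ✗ → not eligible.
Childcare Subsidy — status full-time ✓; rating 4 ≥ 2 ✓; age 25 ≥ 21 ✓ → eligible.
Spot Bonus Program — status full-time ✓ (not excluded); service 124 days ≥ 90 days ✓; grade P3 < P4 ✗ → not eligible.

Childcare Subsidy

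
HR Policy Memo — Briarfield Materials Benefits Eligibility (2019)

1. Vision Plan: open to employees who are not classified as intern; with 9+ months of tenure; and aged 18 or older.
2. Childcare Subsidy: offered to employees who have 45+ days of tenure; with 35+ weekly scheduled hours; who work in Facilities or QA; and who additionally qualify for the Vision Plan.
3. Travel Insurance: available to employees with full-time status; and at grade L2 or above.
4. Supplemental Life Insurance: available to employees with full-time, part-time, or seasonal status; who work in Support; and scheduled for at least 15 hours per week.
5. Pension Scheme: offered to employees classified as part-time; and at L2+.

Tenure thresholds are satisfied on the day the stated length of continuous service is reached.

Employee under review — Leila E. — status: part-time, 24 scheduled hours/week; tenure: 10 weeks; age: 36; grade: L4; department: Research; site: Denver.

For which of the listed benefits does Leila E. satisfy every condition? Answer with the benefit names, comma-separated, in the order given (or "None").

Vision Plan — status part-time ✓ (not excluded); service 10 weeks < 9 months (≈270 days) ✗ → not eligible.
Childcare Subsidy — service 10 weeks ≥ 45 days ✓; 24 hrs/wk < 35 ✗ → not eligible.
Travel Insurance — status part-time ✗ (requires full-time) → not eligible.
Supplemental Life Insurance — status part-time ✓; dept Research ✗ → not eligible.
Pension Scheme — status part-time ✓; grade L4 ≥ L2 ✓ → eligible.

Pension Scheme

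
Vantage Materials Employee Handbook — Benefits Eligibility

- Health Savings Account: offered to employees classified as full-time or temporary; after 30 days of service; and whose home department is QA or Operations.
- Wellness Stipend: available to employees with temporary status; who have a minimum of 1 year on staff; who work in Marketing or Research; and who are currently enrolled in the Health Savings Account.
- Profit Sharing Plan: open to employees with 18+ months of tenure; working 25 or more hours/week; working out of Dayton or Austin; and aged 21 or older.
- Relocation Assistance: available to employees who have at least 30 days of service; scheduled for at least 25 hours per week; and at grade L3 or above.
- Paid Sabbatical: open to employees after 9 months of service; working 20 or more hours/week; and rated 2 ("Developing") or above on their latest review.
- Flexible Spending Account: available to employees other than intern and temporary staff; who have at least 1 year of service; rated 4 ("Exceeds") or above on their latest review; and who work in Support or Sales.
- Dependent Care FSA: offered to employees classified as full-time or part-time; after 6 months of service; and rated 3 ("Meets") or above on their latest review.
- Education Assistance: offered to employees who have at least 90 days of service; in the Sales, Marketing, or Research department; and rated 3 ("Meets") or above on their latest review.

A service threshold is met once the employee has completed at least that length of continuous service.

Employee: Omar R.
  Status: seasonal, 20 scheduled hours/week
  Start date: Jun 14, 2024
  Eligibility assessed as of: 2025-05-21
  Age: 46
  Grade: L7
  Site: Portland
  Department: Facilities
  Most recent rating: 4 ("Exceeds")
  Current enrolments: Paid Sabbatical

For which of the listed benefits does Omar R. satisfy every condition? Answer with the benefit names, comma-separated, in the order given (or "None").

Paid Sabbatical

Service from Jun 14, 2024 to 2025-05-21: 341 days.
Health Savings Account — status seasonal ✗ (requires full-time or temporary) → not eligible.
Wellness Stipend — status seasonal ✗ (requires temporary) → not eligible.
Profit Sharing Plan — service 341 days < 18 months (≈540 days) ✗ → not eligible.
Relocation Assistance — service 341 days ≥ 30 days ✓; 20 hrs/wk < 25 ✗ → not eligible.
Paid Sabbatical — service 341 days ≥ 9 months (≈270 days) ✓; 20 hrs/wk ≥ 20 ✓; rating 4 ≥ 2 ✓ → eligible.
Flexible Spending Account — status seasonal ✓ (not excluded); service 341 days < 1 year (≈365 days) ✗ → not eligible.
Dependent Care FSA — status seasonal ✗ (requires full-time or part-time) → not eligible.
Education Assistance — service 341 days ≥ 90 days ✓; dept Facilities ✗ → not eligible.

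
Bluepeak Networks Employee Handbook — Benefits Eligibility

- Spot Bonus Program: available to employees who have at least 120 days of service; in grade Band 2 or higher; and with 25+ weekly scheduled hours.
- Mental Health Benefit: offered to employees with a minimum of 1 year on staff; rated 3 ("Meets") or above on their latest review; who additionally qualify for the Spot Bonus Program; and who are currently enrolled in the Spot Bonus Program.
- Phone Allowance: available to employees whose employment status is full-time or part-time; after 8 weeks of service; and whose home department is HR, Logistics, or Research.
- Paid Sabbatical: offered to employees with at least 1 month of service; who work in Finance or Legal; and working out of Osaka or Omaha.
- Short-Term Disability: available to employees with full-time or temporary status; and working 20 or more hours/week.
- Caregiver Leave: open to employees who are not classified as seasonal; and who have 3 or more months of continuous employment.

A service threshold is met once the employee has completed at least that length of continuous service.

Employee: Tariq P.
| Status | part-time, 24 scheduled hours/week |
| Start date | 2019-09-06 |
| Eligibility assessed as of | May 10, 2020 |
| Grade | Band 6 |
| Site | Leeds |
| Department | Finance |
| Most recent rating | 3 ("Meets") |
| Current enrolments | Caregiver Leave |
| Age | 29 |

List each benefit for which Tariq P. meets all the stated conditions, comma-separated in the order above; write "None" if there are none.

Caregiver Leave

Service from 2019-09-06 to May 10, 2020: 247 days.
Spot Bonus Program — service 247 days ≥ 120 days ✓; grade Band 6 ≥ Band 2 ✓; 24 hrs/wk < 25 ✗ → not eligible.
Mental Health Benefit — service 247 days < 1 year (≈365 days) ✗ → not eligible.
Phone Allowance — status part-time ✓; service 247 days ≥ 8 weeks (≈56 days) ✓; dept Finance ✗ → not eligible.
Paid Sabbatical — service 247 days ≥ 1 month (≈30 days) ✓; dept Finance ✓; site Leeds ✗ (not Osaka or Omaha) → not eligible.
Short-Term Disability — status part-time ✗ (requires full-time or temporary) → not eligible.
Caregiver Leave — status part-time ✓ (not excluded); service 247 days ≥ 3 months (≈90 days) ✓ → eligible.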